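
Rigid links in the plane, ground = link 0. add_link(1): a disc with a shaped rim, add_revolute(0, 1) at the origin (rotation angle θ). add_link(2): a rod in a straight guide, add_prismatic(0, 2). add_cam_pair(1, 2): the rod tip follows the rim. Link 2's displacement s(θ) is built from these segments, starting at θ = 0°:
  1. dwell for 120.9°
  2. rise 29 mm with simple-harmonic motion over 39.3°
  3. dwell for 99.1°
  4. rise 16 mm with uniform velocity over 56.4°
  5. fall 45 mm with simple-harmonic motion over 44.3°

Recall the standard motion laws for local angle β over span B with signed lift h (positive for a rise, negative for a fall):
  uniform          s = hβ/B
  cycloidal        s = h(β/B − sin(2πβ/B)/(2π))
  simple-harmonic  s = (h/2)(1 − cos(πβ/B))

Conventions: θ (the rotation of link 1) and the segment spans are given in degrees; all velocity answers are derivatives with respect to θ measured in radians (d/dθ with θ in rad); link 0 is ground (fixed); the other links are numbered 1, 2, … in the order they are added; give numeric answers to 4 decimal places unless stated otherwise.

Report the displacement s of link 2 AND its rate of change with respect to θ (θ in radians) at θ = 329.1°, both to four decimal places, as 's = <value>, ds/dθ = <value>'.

segment 1 (0° to 120.9°, dwell): s unchanged at 0.0000
segment 2 (120.9° to 160.2°, simple-harmonic, h = 29) is passed completely: s = 0.0000 + (29) = 29.0000
segment 3 (160.2° to 259.3°, dwell): s unchanged at 29.0000
segment 4 (259.3° to 315.7°, uniform, h = 16) is passed completely: s = 29.0000 + (16) = 45.0000
θ = 329.1° falls in segment 5 (315.7° to 360°, simple-harmonic, h = -45): β = 329.1 − 315.7 = 13.4°, B = 44.3°; Δs = -45/2·(1 − cos(π·0.3025)) = -9.4172; s = 45.0000 − 9.4172 = 35.5828
velocity in seg [315.7°–360°] (simple-harmonic), θ in radians: β = 13.4° = 0.2339 rad, B = 44.3° = 0.7732 rad; ds/dθ = (πh/(2B)) sin(πβ/B) = (π·(-45)/(2·0.7732)) sin(π·0.3025) = -74.378984 mm/rad

s = 35.5828, ds/dθ = -74.3790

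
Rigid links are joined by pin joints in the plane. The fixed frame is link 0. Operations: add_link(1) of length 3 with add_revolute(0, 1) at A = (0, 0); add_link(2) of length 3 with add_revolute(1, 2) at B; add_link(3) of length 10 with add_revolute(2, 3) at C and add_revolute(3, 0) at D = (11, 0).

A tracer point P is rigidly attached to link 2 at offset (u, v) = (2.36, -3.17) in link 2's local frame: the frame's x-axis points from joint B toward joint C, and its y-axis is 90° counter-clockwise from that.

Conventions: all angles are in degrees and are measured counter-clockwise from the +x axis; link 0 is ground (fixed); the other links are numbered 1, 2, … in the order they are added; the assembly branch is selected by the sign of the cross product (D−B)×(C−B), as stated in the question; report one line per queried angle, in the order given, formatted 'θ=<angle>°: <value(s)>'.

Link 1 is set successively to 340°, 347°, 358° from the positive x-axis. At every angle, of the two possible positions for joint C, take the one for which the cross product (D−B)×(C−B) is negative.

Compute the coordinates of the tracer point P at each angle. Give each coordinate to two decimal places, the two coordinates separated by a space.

A=(0,0), D=(11.00,0)
θ=340°: B = A + 3.00·(cos340°, sin340°) = (2.8191, -1.0261)
θ=340°: |BD| = 8.2450
θ=340°: circle(B,3.00) ∩ circle(D,10.00): a=-1.3960, h=2.6554
θ=340°:   candidates: C₊=(1.1035,1.4350) cross=21.894; C₋=(1.7644,-3.8346) cross=-21.894
θ=340°:   branch - wants cross < 0 → take C=(1.7644,-3.8346) (cross=-21.894)
θ=340°: ex = (C−B)/|BC| = (-0.3516,-0.9362); ey = (0.9362,-0.3516)
θ=340°: P = B + 2.36·ex + -3.17·ey = (-0.9782,-2.1210)
θ=347°: B = A + 3.00·(cos347°, sin347°) = (2.9231, -0.6749)
θ=347°: |BD| = 8.1050
θ=347°: circle(B,3.00) ∩ circle(D,10.00): a=-1.5613, h=2.5617
θ=347°:   candidates: C₊=(1.1540,1.7480) cross=20.763; C₋=(1.5806,-3.3577) cross=-20.763
θ=347°:   branch - wants cross < 0 → take C=(1.5806,-3.3577) (cross=-20.763)
θ=347°: ex = (C−B)/|BC| = (-0.4475,-0.8943); ey = (0.8943,-0.4475)
θ=347°: P = B + 2.36·ex + -3.17·ey = (-0.9679,-1.3667)
θ=358°: B = A + 3.00·(cos358°, sin358°) = (2.9982, -0.1047)
θ=358°: |BD| = 8.0025
θ=358°: circle(B,3.00) ∩ circle(D,10.00): a=-1.6845, h=2.4825
θ=358°:   candidates: C₊=(1.2814,2.3555) cross=19.866; C₋=(1.3463,-2.6090) cross=-19.866
θ=358°:   branch - wants cross < 0 → take C=(1.3463,-2.6090) (cross=-19.866)
θ=358°: ex = (C−B)/|BC| = (-0.5506,-0.8348); ey = (0.8348,-0.5506)
θ=358°: P = B + 2.36·ex + -3.17·ey = (-0.9475,-0.3293)

θ=340°: -0.98 -2.12
θ=347°: -0.97 -1.37
θ=358°: -0.95 -0.33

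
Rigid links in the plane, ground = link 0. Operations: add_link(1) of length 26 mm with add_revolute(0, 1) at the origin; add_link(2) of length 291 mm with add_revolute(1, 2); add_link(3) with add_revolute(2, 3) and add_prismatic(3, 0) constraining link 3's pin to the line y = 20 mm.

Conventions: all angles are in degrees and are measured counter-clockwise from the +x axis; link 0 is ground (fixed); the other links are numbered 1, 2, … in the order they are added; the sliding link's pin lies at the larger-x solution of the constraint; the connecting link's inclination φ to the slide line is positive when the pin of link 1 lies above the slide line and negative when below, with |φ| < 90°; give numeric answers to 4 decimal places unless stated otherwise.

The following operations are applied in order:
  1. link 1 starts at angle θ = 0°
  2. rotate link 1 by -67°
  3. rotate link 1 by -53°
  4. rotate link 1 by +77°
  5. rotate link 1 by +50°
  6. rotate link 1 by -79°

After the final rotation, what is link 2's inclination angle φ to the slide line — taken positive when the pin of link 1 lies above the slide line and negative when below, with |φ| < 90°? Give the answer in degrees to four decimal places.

geometry: r = 26 mm, L = 291 mm, e = 20 mm; θ starts at 0°
rotate link 1 by -67°: θ ← 0° -67° = -67°
rotate link 1 by -53°: θ ← -67° -53° = -120°
rotate link 1 by +77°: θ ← -120° +77° = -43°
rotate link 1 by +50°: θ ← -43° +50° = 7°
rotate link 1 by -79°: θ ← 7° -79° = -72°
h = r sin θ − e = -24.727469 − 20 = -44.727469
sin φ = h / L = -44.727469 / 291 = -0.15370264
φ = arcsin(-0.15370264) = -8.841562°

-8.8416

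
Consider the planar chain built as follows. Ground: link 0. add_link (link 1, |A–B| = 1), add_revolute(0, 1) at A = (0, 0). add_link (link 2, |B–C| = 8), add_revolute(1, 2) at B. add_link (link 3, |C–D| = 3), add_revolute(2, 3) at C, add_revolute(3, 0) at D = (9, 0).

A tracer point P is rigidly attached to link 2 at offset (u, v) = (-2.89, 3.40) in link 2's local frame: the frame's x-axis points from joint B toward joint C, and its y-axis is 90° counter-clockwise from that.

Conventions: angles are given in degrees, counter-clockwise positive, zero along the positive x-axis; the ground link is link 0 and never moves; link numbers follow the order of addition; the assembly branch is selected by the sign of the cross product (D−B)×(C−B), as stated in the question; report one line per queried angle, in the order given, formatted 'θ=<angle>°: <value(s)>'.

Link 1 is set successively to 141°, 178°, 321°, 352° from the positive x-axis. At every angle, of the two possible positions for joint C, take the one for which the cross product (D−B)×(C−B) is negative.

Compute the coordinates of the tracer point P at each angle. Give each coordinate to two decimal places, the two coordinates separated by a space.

A=(0,0), D=(9.00,0)
θ=141°: B = A + 1.00·(cos141°, sin141°) = (-0.7771, 0.6293)
θ=141°: |BD| = 9.7974
θ=141°: circle(B,8.00) ∩ circle(D,3.00): a=7.7056, h=2.1504
θ=141°:   candidates: C₊=(7.0506,2.2803) cross=21.068; C₋=(6.7744,-2.0116) cross=-21.068
θ=141°:   branch - wants cross < 0 → take C=(6.7744,-2.0116) (cross=-21.068)
θ=141°: ex = (C−B)/|BC| = (0.9439,-0.3301); ey = (0.3301,0.9439)
θ=141°: P = B + -2.89·ex + 3.40·ey = (-2.3827,4.7928)
θ=178°: B = A + 1.00·(cos178°, sin178°) = (-0.9994, 0.0349)
θ=178°: |BD| = 9.9995
θ=178°: circle(B,8.00) ∩ circle(D,3.00): a=7.7499, h=1.9848
θ=178°:   candidates: C₊=(6.7574,1.9926) cross=19.847; C₋=(6.7435,-1.9769) cross=-19.847
θ=178°:   branch - wants cross < 0 → take C=(6.7435,-1.9769) (cross=-19.847)
θ=178°: ex = (C−B)/|BC| = (0.9679,-0.2515); ey = (0.2515,0.9679)
θ=178°: P = B + -2.89·ex + 3.40·ey = (-2.9415,4.0524)
θ=321°: B = A + 1.00·(cos321°, sin321°) = (0.7771, -0.6293)
θ=321°: |BD| = 8.2469
θ=321°: circle(B,8.00) ∩ circle(D,3.00): a=7.4580, h=2.8944
θ=321°:   candidates: C₊=(7.9926,2.8258) cross=23.870; C₋=(8.4343,-2.9462) cross=-23.870
θ=321°:   branch - wants cross < 0 → take C=(8.4343,-2.9462) (cross=-23.870)
θ=321°: ex = (C−B)/|BC| = (0.9571,-0.2896); ey = (0.2896,0.9571)
θ=321°: P = B + -2.89·ex + 3.40·ey = (-1.0043,3.4619)
θ=352°: B = A + 1.00·(cos352°, sin352°) = (0.9903, -0.1392)
θ=352°: |BD| = 8.0109
θ=352°: circle(B,8.00) ∩ circle(D,3.00): a=7.4383, h=2.9448
θ=352°:   candidates: C₊=(8.3763,2.9344) cross=23.591; C₋=(8.4786,-2.9543) cross=-23.591
θ=352°:   branch - wants cross < 0 → take C=(8.4786,-2.9543) (cross=-23.591)
θ=352°: ex = (C−B)/|BC| = (0.9360,-0.3519); ey = (0.3519,0.9360)
θ=352°: P = B + -2.89·ex + 3.40·ey = (-0.5184,4.0603)

θ=141°: -2.38 4.79
θ=178°: -2.94 4.05
θ=321°: -1.00 3.46
θ=352°: -0.52 4.06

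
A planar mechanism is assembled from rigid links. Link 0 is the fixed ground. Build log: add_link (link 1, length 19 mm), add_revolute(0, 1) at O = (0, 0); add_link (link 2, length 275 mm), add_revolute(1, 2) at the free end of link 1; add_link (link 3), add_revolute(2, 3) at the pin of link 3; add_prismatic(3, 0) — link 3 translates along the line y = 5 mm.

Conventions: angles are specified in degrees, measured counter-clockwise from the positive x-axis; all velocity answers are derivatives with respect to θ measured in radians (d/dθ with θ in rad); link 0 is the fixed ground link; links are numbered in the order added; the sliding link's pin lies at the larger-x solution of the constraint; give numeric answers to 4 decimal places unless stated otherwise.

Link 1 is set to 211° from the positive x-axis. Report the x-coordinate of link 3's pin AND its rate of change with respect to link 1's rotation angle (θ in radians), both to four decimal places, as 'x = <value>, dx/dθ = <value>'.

geometry: r = 19 mm, L = 275 mm, e = 5 mm
crank pin P = (r cos θ, r sin θ) = (-16.286179, -9.785723)
h = r sin θ − e = -9.785723 − 5 = -14.785723
x = r cos θ + √(L² − h²) = -16.286179 + 274.602226 = 258.316047
dx/dθ = −r sin θ − h·r cos θ/√(L² − h²) (θ in radians; h = -14.785723) = 8.908808

x = 258.3160, dx/dθ = 8.9088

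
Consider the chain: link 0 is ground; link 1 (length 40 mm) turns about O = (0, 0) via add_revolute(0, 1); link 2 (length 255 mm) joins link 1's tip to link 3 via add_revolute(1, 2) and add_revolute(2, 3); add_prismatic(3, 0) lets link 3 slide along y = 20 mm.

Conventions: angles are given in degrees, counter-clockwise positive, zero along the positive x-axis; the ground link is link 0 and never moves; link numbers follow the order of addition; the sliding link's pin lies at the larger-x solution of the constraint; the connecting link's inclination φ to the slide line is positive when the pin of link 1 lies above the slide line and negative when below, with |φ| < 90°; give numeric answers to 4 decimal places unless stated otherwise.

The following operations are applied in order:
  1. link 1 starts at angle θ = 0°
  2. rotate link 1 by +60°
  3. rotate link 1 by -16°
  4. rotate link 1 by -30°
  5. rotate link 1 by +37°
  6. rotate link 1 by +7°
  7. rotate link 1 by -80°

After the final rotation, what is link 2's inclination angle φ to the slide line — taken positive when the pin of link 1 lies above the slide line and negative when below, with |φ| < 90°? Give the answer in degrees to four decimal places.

geometry: r = 40 mm, L = 255 mm, e = 20 mm; θ starts at 0°
rotate link 1 by +60°: θ ← 0° +60° = 60°
rotate link 1 by -16°: θ ← 60° -16° = 44°
rotate link 1 by -30°: θ ← 44° -30° = 14°
rotate link 1 by +37°: θ ← 14° +37° = 51°
rotate link 1 by +7°: θ ← 51° +7° = 58°
rotate link 1 by -80°: θ ← 58° -80° = -22°
h = r sin θ − e = -14.984264 − 20 = -34.984264
sin φ = h / L = -34.984264 / 255 = -0.13719319
φ = arcsin(-0.13719319) = -7.885461°

-7.8855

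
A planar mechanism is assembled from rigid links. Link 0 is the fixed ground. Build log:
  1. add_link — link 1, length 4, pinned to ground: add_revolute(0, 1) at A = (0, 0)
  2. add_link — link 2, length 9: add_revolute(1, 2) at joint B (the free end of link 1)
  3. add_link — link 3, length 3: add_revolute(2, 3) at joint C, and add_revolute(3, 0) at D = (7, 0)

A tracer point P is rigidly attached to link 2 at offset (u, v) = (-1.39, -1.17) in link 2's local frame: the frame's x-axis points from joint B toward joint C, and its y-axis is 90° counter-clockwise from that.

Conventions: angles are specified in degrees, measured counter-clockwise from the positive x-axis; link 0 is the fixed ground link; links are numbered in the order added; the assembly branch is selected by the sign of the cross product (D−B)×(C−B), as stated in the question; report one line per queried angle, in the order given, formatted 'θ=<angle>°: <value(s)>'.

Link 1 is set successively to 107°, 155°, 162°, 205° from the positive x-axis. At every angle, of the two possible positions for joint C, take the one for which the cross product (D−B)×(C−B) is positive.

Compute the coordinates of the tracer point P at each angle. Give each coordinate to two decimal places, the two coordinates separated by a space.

A=(0,0), D=(7.00,0)
θ=107°: B = A + 4.00·(cos107°, sin107°) = (-1.1695, 3.8252)
θ=107°: |BD| = 9.0207
θ=107°: circle(B,9.00) ∩ circle(D,3.00): a=8.5012, h=2.9547
θ=107°:   candidates: C₊=(7.7824,2.8962) cross=26.653; C₋=(5.2766,-2.4556) cross=-26.653
θ=107°:   branch + wants cross > 0 → take C=(7.7824,2.8962) (cross=26.653)
θ=107°: ex = (C−B)/|BC| = (0.9947,-0.1032); ey = (0.1032,0.9947)
θ=107°: P = B + -1.39·ex + -1.17·ey = (-2.6728,2.8050)
θ=155°: B = A + 4.00·(cos155°, sin155°) = (-3.6252, 1.6905)
θ=155°: |BD| = 10.7589
θ=155°: circle(B,9.00) ∩ circle(D,3.00): a=8.7255, h=2.2058
θ=155°:   candidates: C₊=(5.3385,2.4979) cross=23.732; C₋=(4.6453,-1.8589) cross=-23.732
θ=155°:   branch + wants cross > 0 → take C=(5.3385,2.4979) (cross=23.732)
θ=155°: ex = (C−B)/|BC| = (0.9960,0.0897); ey = (-0.0897,0.9960)
θ=155°: P = B + -1.39·ex + -1.17·ey = (-4.9047,0.4005)
θ=162°: B = A + 4.00·(cos162°, sin162°) = (-3.8042, 1.2361)
θ=162°: |BD| = 10.8747
θ=162°: circle(B,9.00) ∩ circle(D,3.00): a=8.7478, h=2.1157
θ=162°:   candidates: C₊=(5.1273,2.3438) cross=23.008; C₋=(4.6464,-1.8602) cross=-23.008
θ=162°:   branch + wants cross > 0 → take C=(5.1273,2.3438) (cross=23.008)
θ=162°: ex = (C−B)/|BC| = (0.9924,0.1231); ey = (-0.1231,0.9924)
θ=162°: P = B + -1.39·ex + -1.17·ey = (-5.0397,-0.0961)
θ=205°: B = A + 4.00·(cos205°, sin205°) = (-3.6252, -1.6905)
θ=205°: |BD| = 10.7589
θ=205°: circle(B,9.00) ∩ circle(D,3.00): a=8.7255, h=2.2058
θ=205°:   candidates: C₊=(4.6453,1.8589) cross=23.732; C₋=(5.3385,-2.4979) cross=-23.732
θ=205°:   branch + wants cross > 0 → take C=(4.6453,1.8589) (cross=23.732)
θ=205°: ex = (C−B)/|BC| = (0.9190,0.3944); ey = (-0.3944,0.9190)
θ=205°: P = B + -1.39·ex + -1.17·ey = (-4.4412,-3.3138)

θ=107°: -2.67 2.80
θ=155°: -4.90 0.40
θ=162°: -5.04 -0.10
θ=205°: -4.44 -3.31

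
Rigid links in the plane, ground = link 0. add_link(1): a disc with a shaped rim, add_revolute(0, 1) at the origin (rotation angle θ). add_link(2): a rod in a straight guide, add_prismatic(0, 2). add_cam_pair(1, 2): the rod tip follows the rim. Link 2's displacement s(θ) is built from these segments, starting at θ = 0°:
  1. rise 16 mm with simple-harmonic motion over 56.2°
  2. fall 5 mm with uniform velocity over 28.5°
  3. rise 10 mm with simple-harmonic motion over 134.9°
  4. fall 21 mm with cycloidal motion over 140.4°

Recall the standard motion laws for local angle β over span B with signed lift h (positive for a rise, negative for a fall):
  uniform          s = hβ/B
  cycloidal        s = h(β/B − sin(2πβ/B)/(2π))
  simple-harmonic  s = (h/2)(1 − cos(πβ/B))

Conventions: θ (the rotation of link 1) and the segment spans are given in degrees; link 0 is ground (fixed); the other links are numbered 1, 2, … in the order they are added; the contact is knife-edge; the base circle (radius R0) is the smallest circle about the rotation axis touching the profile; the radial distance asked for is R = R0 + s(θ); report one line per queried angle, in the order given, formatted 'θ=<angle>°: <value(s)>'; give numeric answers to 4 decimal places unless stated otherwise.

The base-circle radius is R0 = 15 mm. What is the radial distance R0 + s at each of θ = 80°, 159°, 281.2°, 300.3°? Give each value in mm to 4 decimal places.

segment 1 (0° to 56.2°, simple-harmonic, h = 16) is passed completely: s = 0.0000 + (16) = 16.0000
θ = 80° falls in segment 2 (56.2° to 84.7°, uniform, h = -5): β = 80 − 56.2 = 23.8°, B = 28.5°; Δs = -5·23.8/28.5 = -4.1754; s = 16.0000 − 4.1754 = 11.8246
segment 2 (56.2° to 84.7°, uniform, h = -5) is passed completely: s = 16.0000 + (-5) = 11.0000
θ = 159° falls in segment 3 (84.7° to 219.6°, simple-harmonic, h = 10): β = 159 − 84.7 = 74.3°, B = 134.9°; Δs = 10/2·(1 − cos(π·0.5508)) = 5.7942; s = 11.0000 + 5.7942 = 16.7942
segment 3 (84.7° to 219.6°, simple-harmonic, h = 10) is passed completely: s = 11.0000 + (10) = 21.0000
θ = 281.2° falls in segment 4 (219.6° to 360°, cycloidal, h = -21): β = 281.2 − 219.6 = 61.6°, B = 140.4°; Δs = -21·(0.4387 − sin(2π·0.4387)/(2π)) = -7.9589; s = 21.0000 − 7.9589 = 13.0411
θ = 300.3° falls in segment 4 (219.6° to 360°, cycloidal, h = -21): β = 300.3 − 219.6 = 80.7°, B = 140.4°; Δs = -21·(0.5748 − sin(2π·0.5748)/(2π)) = -13.5839; s = 21.0000 − 13.5839 = 7.4161
θ=80°: R = R0 + s = 15 + 11.8246 = 26.8246
θ=159°: R = R0 + s = 15 + 16.7942 = 31.7942
θ=281.2°: R = R0 + s = 15 + 13.0411 = 28.0411
θ=300.3°: R = R0 + s = 15 + 7.4161 = 22.4161

θ=80°: 26.8246
θ=159°: 31.7942
θ=281.2°: 28.0411
θ=300.3°: 22.4161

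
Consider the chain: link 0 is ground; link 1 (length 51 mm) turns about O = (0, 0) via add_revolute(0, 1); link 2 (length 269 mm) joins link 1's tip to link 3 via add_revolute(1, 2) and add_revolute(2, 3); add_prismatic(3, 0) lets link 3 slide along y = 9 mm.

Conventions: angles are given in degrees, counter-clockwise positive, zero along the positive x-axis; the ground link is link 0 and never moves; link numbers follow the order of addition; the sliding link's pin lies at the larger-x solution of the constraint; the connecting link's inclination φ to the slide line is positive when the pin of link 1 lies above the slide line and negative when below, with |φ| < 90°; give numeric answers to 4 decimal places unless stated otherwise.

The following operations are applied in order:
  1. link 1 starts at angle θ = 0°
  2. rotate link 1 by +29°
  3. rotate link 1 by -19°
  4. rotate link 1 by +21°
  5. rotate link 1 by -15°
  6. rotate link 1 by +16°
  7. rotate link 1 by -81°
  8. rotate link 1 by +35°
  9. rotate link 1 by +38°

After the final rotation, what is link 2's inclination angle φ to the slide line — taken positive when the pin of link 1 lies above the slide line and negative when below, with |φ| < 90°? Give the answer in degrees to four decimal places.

geometry: r = 51 mm, L = 269 mm, e = 9 mm; θ starts at 0°
rotate link 1 by +29°: θ ← 0° +29° = 29°
rotate link 1 by -19°: θ ← 29° -19° = 10°
rotate link 1 by +21°: θ ← 10° +21° = 31°
rotate link 1 by -15°: θ ← 31° -15° = 16°
rotate link 1 by +16°: θ ← 16° +16° = 32°
rotate link 1 by -81°: θ ← 32° -81° = -49°
rotate link 1 by +35°: θ ← -49° +35° = -14°
rotate link 1 by +38°: θ ← -14° +38° = 24°
h = r sin θ − e = 20.743569 − 9 = 11.743569
sin φ = h / L = 11.743569 / 269 = 0.04365639
φ = arcsin(0.04365639) = 2.502122°

2.5021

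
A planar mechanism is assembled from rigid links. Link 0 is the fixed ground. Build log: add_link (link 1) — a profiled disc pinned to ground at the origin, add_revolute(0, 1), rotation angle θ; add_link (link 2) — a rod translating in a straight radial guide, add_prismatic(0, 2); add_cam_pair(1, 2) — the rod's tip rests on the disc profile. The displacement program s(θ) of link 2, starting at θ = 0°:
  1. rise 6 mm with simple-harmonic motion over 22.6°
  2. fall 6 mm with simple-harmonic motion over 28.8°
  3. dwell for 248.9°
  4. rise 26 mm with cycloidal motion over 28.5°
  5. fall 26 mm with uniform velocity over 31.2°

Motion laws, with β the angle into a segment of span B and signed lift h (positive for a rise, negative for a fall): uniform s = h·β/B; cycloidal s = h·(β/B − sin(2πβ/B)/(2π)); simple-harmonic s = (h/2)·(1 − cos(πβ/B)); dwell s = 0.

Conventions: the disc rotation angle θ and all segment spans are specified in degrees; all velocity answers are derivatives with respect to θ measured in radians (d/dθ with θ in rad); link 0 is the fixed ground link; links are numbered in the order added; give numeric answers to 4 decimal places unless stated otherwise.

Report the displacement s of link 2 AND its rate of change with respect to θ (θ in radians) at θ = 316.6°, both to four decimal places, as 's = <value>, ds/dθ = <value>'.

seg 1 [0°–22.6°] simple-harmonic, h=6: full span → s += 6 → s = 6.0000
seg 2 [22.6°–51.4°] simple-harmonic, h=-6: full span → s += -6 → s = 0.0000
seg 3 [51.4°–300.3°] dwell: s stays 0.0000
seg 4 [300.3°–328.8°] cycloidal, h=26: θ=316.6° here. β=16.3, B=28.5. 26·(0.5719 − sin(2π·0.5719)/(2π)) = 16.6773 → s = 16.6773
velocity in seg [300.3°–328.8°] (cycloidal), θ in radians: β = 16.3° = 0.2845 rad, B = 28.5° = 0.4974 rad; ds/dθ = (h/B)(1 − cos(2πβ/B)) = (26/0.4974)(1 − cos(2π·0.5719)) = 99.291667 mm/rad

s = 16.6773, ds/dθ = 99.2917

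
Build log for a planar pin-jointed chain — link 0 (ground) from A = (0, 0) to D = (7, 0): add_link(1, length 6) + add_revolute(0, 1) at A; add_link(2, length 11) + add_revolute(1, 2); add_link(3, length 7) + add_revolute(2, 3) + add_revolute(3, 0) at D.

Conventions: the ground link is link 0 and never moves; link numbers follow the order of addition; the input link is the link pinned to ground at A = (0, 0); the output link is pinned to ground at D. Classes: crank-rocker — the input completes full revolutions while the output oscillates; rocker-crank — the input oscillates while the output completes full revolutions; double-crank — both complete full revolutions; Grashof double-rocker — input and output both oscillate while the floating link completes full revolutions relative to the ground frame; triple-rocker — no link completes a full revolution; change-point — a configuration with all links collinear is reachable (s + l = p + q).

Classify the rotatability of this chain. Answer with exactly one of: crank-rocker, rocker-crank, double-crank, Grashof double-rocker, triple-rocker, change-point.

lengths: ground=7, input=6, coupler=11, output=7
sorted: s=6 (shortest), l=11 (longest), p+q=14
s + l = 17 vs p + q = 14
s + l > p + q → non-Grashof → no link fully rotates → triple-rocker

triple-rocker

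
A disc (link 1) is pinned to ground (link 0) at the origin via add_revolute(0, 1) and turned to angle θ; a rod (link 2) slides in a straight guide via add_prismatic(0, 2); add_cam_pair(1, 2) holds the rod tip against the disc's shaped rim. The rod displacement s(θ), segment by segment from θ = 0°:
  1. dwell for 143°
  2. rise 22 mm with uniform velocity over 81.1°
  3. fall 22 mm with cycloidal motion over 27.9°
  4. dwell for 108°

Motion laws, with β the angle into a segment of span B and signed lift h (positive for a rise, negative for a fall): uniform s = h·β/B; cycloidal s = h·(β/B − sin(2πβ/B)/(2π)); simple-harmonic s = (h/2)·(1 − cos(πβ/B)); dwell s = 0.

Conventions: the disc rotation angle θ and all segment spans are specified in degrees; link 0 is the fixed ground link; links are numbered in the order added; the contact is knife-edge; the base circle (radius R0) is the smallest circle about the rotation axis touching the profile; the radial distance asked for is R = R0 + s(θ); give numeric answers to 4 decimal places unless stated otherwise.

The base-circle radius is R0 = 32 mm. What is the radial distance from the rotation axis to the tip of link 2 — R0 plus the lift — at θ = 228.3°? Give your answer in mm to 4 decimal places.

segment 1 (0° to 143°, dwell): s unchanged at 0.0000
segment 2 (143° to 224.1°, uniform, h = 22) is passed completely: s = 0.0000 + (22) = 22.0000
θ = 228.3° falls in segment 3 (224.1° to 252°, cycloidal, h = -22): β = 228.3 − 224.1 = 4.2°, B = 27.9°; Δs = -22·(0.1505 − sin(2π·0.1505)/(2π)) = -0.4722; s = 22.0000 − 0.4722 = 21.5278
R = R0 + s = 32 + 21.5278 = 53.5278

53.5278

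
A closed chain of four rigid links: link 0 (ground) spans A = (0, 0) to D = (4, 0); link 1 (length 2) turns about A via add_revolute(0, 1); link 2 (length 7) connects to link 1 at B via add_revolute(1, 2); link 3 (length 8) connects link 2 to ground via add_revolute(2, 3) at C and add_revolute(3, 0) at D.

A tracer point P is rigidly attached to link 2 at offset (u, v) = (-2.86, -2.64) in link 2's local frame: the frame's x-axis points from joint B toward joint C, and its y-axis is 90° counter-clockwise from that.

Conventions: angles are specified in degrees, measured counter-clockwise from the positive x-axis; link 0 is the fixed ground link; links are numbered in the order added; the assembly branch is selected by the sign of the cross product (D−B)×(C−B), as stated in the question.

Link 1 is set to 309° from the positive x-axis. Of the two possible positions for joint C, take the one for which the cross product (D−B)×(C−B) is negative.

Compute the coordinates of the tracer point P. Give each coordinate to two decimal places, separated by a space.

A=(0,0), D=(4.00,0)
B = A + 2.00·(cos309°, sin309°) = (1.2586, -1.5543)
|BD| = 3.1513
circle(B,7.00) ∩ circle(D,8.00): a=-0.8043, h=6.9536
  candidates: C₊=(-2.8707,4.0980) cross=21.913; C₋=(3.9887,-8.0000) cross=-21.913
  branch - wants cross < 0 → take C=(3.9887,-8.0000) (cross=-21.913)
ex = (C−B)/|BC| = (0.3900,-0.9208); ey = (0.9208,0.3900)
P = B + -2.86·ex + -2.64·ey = (-2.2877,0.0496)

-2.29 0.05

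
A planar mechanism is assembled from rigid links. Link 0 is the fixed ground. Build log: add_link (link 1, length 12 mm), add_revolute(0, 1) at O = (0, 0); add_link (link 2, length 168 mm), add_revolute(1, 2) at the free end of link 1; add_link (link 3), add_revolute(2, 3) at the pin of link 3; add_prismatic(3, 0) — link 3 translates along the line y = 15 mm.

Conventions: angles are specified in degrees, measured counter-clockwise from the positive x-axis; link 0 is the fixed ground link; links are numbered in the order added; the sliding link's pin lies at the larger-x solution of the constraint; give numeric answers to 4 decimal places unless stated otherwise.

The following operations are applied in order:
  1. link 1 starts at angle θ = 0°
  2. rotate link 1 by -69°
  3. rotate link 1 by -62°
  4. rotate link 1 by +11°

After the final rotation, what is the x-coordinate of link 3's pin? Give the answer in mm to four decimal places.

geometry: r = 12 mm, L = 168 mm, e = 15 mm; θ starts at 0°
rotate link 1 by -69°: θ ← 0° -69° = -69°
rotate link 1 by -62°: θ ← -69° -62° = -131°
rotate link 1 by +11°: θ ← -131° +11° = -120°
crank pin P = (r cos θ, r sin θ) = (-6.000000, -10.392305)
h = r sin θ − e = -10.392305 − 15 = -25.392305
x = r cos θ + √(L² − h²) = -6.000000 + 166.069958 = 160.069958

160.0700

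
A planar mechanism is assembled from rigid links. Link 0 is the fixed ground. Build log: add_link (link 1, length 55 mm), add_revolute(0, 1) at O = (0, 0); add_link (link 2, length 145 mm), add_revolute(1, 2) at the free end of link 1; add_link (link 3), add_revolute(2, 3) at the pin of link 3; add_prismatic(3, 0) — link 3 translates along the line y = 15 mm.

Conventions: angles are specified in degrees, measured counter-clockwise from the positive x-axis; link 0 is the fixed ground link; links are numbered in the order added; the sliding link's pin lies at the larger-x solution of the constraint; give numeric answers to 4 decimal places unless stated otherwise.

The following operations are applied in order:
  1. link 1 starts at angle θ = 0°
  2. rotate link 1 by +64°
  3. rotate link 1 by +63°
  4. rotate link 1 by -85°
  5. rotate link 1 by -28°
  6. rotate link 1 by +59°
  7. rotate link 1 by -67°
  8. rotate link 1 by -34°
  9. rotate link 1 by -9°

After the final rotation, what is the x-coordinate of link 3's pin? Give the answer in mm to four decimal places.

geometry: r = 55 mm, L = 145 mm, e = 15 mm; θ starts at 0°
rotate link 1 by +64°: θ ← 0° +64° = 64°
rotate link 1 by +63°: θ ← 64° +63° = 127°
rotate link 1 by -85°: θ ← 127° -85° = 42°
rotate link 1 by -28°: θ ← 42° -28° = 14°
rotate link 1 by +59°: θ ← 14° +59° = 73°
rotate link 1 by -67°: θ ← 73° -67° = 6°
rotate link 1 by -34°: θ ← 6° -34° = -28°
rotate link 1 by -9°: θ ← -28° -9° = -37°
crank pin P = (r cos θ, r sin θ) = (43.924953, -33.099826)
h = r sin θ − e = -33.099826 − 15 = -48.099826
x = r cos θ + √(L² − h²) = 43.924953 + 136.789644 = 180.714597

180.7146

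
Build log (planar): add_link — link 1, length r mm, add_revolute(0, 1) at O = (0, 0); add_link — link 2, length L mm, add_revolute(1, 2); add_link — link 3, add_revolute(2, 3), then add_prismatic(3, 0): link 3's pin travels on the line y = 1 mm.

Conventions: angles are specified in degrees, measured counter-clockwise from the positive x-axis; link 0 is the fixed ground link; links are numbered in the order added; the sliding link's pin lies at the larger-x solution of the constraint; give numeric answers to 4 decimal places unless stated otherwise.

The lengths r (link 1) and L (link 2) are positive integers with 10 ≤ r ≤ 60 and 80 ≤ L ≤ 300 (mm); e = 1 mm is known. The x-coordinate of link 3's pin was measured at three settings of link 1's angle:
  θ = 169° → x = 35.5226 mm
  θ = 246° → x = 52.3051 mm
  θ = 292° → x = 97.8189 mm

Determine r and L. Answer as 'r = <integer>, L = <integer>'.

constraint per measurement: (x − r cos θ)² + (r sin θ − e)² = L²
subtracting the θ₁ and θ₂ equations cancels the r² and L² terms:
r = (x₁² − x₂²) / (2[(x₁cos θ₁ + e sin θ₁) − (x₂cos θ₂ + e sin θ₂)]) = 59.0003 → r = 59
L² = (x₁ − r cos θ₁)² + (r sin θ₁ − e)² = 8835.9937 → L = 94.0000 → L = 94
check at θ₃=292°: x = 97.8189 (printed 97.8189) ✓

r = 59, L = 94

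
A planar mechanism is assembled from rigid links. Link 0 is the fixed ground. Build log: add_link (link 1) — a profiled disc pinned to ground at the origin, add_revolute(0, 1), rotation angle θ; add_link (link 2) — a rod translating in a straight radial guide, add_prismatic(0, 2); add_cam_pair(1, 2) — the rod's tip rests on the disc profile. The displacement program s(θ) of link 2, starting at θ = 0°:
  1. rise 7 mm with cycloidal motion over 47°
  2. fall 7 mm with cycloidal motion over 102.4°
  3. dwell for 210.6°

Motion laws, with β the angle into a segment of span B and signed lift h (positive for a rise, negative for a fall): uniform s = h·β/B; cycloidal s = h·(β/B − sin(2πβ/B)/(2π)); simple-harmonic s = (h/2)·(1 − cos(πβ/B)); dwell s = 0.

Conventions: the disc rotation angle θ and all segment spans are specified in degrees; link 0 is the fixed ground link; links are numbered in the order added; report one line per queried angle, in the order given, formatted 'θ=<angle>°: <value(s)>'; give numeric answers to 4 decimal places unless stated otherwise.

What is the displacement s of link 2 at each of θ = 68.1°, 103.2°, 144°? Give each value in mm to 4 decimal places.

seg 1 [0°–47°] cycloidal, h=7: full span → s += 7 → s = 7.0000
seg 2 [47°–149.4°] cycloidal, h=-7: θ=68.1° here. β=21.1, B=102.4. -7·(0.2061 − sin(2π·0.2061)/(2π)) = -0.3705 → s = 6.6295
seg 2 [47°–149.4°] cycloidal, h=-7: θ=103.2° here. β=56.2, B=102.4. -7·(0.5488 − sin(2π·0.5488)/(2π)) = -4.1783 → s = 2.8217
seg 2 [47°–149.4°] cycloidal, h=-7: θ=144° here. β=97, B=102.4. -7·(0.9473 − sin(2π·0.9473)/(2π)) = -6.9933 → s = 0.0067

θ=68.1°: 6.6295
θ=103.2°: 2.8217
θ=144°: 0.0067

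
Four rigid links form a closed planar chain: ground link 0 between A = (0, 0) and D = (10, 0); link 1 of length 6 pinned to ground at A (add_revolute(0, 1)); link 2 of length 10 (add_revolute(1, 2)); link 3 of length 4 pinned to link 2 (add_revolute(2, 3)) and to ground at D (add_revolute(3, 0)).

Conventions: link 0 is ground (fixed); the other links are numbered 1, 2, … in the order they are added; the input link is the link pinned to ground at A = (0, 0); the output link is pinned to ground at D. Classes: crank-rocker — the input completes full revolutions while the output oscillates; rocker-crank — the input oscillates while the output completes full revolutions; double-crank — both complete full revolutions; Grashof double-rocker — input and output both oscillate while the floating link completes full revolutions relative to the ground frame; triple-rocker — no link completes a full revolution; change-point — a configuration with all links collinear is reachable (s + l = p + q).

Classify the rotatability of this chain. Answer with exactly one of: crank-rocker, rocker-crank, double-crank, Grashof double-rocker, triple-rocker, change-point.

lengths: ground=10, input=6, coupler=10, output=4
sorted: s=4 (shortest), l=10 (longest), p+q=16
s + l = 14 vs p + q = 16
s + l < p + q (Grashof) with shortest = output link → rocker-crank

rocker-crank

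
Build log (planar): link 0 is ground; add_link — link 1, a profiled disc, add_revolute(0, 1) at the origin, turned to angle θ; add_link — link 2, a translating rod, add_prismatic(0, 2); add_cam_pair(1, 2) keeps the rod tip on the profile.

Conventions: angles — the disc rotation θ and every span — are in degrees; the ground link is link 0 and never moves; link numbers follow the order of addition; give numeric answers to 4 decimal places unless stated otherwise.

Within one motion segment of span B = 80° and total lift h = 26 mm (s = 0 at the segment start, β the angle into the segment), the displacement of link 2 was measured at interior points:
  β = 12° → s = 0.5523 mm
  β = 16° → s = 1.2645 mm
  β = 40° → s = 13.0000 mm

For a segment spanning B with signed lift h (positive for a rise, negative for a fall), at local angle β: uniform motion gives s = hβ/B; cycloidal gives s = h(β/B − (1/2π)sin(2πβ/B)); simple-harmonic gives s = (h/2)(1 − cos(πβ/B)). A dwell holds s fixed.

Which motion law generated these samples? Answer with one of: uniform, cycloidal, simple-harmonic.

candidates at β/B = r: uniform s = h·r (linear in β); cycloidal s = h·(r − sin(2πr)/(2π)); simple-harmonic s = (h/2)(1 − cos(πr))
β=12°: printed 0.5523 | uniform 3.9000, cycloidal 0.5523, simple-harmonic 1.4169
β=16°: printed 1.2645 | uniform 5.2000, cycloidal 1.2645, simple-harmonic 2.4828
β=40°: printed 13.0000 | uniform 13.0000, cycloidal 13.0000, simple-harmonic 13.0000
only one law matches every sample → cycloidal

cycloidal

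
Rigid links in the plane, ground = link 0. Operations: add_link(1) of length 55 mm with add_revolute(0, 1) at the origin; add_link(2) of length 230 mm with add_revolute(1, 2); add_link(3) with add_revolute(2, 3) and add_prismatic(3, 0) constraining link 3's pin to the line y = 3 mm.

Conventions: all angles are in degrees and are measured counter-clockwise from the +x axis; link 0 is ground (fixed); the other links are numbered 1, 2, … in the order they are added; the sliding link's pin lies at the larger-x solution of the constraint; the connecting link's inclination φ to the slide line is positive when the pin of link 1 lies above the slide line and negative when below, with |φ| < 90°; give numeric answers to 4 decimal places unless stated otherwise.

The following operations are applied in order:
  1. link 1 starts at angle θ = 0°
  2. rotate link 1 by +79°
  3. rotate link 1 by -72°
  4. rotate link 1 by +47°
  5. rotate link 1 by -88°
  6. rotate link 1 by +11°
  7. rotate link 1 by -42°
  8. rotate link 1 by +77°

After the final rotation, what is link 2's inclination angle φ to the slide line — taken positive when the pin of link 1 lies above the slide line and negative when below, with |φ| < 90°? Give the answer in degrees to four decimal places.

geometry: r = 55 mm, L = 230 mm, e = 3 mm; θ starts at 0°
rotate link 1 by +79°: θ ← 0° +79° = 79°
rotate link 1 by -72°: θ ← 79° -72° = 7°
rotate link 1 by +47°: θ ← 7° +47° = 54°
rotate link 1 by -88°: θ ← 54° -88° = -34°
rotate link 1 by +11°: θ ← -34° +11° = -23°
rotate link 1 by -42°: θ ← -23° -42° = -65°
rotate link 1 by +77°: θ ← -65° +77° = 12°
h = r sin θ − e = 11.435143 − 3 = 8.435143
sin φ = h / L = 8.435143 / 230 = 0.03667453
φ = arcsin(0.03667453) = 2.101767°

2.1018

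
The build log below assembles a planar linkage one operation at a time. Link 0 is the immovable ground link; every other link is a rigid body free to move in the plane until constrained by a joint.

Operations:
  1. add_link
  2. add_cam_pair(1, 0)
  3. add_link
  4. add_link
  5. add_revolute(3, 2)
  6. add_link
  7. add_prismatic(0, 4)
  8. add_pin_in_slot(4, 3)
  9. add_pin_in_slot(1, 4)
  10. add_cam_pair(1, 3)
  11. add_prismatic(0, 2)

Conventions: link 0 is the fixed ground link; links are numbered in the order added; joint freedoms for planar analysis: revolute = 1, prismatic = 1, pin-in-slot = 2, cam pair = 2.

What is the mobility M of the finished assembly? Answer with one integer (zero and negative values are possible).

(L,J1,J2)=(1,0,0); link0 fixed
link1: (2,0,0)
C 1-0 [J2]: (2,0,1)
link2: (3,0,1)
link3: (4,0,1)
R 3-2 [J1]: (4,1,1)
link4: (5,1,1)
P 0-4 [J1]: (5,2,1)
PS 4-3 [J2]: (5,2,2)
PS 1-4 [J2]: (5,2,3)
C 1-3 [J2]: (5,2,4)
P 0-2 [J1]: (5,3,4)
Grübler: 3·4 − 2·3 − 4 = 2

M = 2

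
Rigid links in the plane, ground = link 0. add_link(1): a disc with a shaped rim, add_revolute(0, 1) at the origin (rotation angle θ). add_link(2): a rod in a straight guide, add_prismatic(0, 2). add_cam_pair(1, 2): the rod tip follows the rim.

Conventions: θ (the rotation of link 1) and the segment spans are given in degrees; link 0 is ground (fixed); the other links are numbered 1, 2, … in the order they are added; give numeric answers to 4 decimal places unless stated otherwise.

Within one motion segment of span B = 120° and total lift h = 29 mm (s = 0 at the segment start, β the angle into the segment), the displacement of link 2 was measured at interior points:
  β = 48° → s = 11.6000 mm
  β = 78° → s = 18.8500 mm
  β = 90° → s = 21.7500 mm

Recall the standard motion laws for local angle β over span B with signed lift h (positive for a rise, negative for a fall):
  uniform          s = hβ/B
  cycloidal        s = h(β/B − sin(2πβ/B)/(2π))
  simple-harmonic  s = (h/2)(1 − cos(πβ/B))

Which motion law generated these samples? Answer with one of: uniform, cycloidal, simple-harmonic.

candidates at β/B = r: uniform s = h·r (linear in β); cycloidal s = h·(r − sin(2πr)/(2π)); simple-harmonic s = (h/2)(1 − cos(πr))
β=48°: printed 11.6000 | uniform 11.6000, cycloidal 8.8871, simple-harmonic 10.0193
β=78°: printed 18.8500 | uniform 18.8500, cycloidal 22.5840, simple-harmonic 21.0829
β=90°: printed 21.7500 | uniform 21.7500, cycloidal 26.3655, simple-harmonic 24.7530
only one law matches every sample → uniform

uniform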